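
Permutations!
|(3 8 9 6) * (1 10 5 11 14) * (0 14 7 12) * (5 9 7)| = 10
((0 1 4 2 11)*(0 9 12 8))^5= [9, 12, 0, 3, 8, 5, 6, 7, 11, 4, 10, 1, 2]= (0 9 4 8 11 1 12 2)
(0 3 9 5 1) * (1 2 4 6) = (0 3 9 5 2 4 6 1) = [3, 0, 4, 9, 6, 2, 1, 7, 8, 5]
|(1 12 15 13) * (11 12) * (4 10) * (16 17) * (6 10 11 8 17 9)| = |(1 8 17 16 9 6 10 4 11 12 15 13)| = 12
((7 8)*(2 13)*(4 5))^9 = [0, 1, 13, 3, 5, 4, 6, 8, 7, 9, 10, 11, 12, 2] = (2 13)(4 5)(7 8)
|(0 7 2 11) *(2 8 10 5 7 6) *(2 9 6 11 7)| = 10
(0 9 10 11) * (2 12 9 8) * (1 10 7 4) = [8, 10, 12, 3, 1, 5, 6, 4, 2, 7, 11, 0, 9] = (0 8 2 12 9 7 4 1 10 11)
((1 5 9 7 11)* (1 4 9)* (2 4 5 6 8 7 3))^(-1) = [0, 5, 3, 9, 2, 11, 1, 8, 6, 4, 10, 7] = (1 5 11 7 8 6)(2 3 9 4)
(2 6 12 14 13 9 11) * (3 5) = (2 6 12 14 13 9 11)(3 5) = [0, 1, 6, 5, 4, 3, 12, 7, 8, 11, 10, 2, 14, 9, 13]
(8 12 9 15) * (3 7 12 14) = (3 7 12 9 15 8 14) = [0, 1, 2, 7, 4, 5, 6, 12, 14, 15, 10, 11, 9, 13, 3, 8]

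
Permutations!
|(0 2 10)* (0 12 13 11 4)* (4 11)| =|(0 2 10 12 13 4)| =6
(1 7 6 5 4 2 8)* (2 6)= (1 7 2 8)(4 6 5)= [0, 7, 8, 3, 6, 4, 5, 2, 1]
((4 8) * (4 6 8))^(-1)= (6 8)= [0, 1, 2, 3, 4, 5, 8, 7, 6]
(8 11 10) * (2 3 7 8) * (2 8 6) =[0, 1, 3, 7, 4, 5, 2, 6, 11, 9, 8, 10] =(2 3 7 6)(8 11 10)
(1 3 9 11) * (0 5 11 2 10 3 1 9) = (0 5 11 9 2 10 3) = [5, 1, 10, 0, 4, 11, 6, 7, 8, 2, 3, 9]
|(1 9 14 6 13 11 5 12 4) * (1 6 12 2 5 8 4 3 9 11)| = |(1 11 8 4 6 13)(2 5)(3 9 14 12)| = 12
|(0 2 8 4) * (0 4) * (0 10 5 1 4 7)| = 8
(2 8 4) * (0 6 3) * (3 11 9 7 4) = (0 6 11 9 7 4 2 8 3) = [6, 1, 8, 0, 2, 5, 11, 4, 3, 7, 10, 9]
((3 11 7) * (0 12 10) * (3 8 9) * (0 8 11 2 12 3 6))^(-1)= (0 6 9 8 10 12 2 3)(7 11)= [6, 1, 3, 0, 4, 5, 9, 11, 10, 8, 12, 7, 2]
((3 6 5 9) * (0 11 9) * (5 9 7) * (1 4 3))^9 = [11, 9, 2, 4, 1, 0, 3, 5, 8, 6, 10, 7] = (0 11 7 5)(1 9 6 3 4)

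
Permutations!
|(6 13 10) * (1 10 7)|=|(1 10 6 13 7)|=5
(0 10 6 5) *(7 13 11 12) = (0 10 6 5)(7 13 11 12) = [10, 1, 2, 3, 4, 0, 5, 13, 8, 9, 6, 12, 7, 11]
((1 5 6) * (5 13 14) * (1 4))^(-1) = (1 4 6 5 14 13) = [0, 4, 2, 3, 6, 14, 5, 7, 8, 9, 10, 11, 12, 1, 13]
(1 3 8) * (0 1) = (0 1 3 8) = [1, 3, 2, 8, 4, 5, 6, 7, 0]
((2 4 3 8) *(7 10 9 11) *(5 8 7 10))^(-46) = [0, 1, 3, 5, 7, 2, 6, 8, 4, 10, 11, 9] = (2 3 5)(4 7 8)(9 10 11)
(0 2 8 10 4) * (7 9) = (0 2 8 10 4)(7 9) = [2, 1, 8, 3, 0, 5, 6, 9, 10, 7, 4]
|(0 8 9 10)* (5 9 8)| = 4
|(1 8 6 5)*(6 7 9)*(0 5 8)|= |(0 5 1)(6 8 7 9)|= 12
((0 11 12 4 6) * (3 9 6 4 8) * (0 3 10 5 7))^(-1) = (0 7 5 10 8 12 11)(3 6 9) = [7, 1, 2, 6, 4, 10, 9, 5, 12, 3, 8, 0, 11]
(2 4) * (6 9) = (2 4)(6 9) = [0, 1, 4, 3, 2, 5, 9, 7, 8, 6]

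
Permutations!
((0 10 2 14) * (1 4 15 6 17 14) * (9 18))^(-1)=(0 14 17 6 15 4 1 2 10)(9 18)=[14, 2, 10, 3, 1, 5, 15, 7, 8, 18, 0, 11, 12, 13, 17, 4, 16, 6, 9]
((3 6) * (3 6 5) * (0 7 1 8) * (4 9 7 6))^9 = [4, 0, 2, 5, 7, 3, 9, 8, 6, 1] = (0 4 7 8 6 9 1)(3 5)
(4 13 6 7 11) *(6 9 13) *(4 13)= [0, 1, 2, 3, 6, 5, 7, 11, 8, 4, 10, 13, 12, 9]= (4 6 7 11 13 9)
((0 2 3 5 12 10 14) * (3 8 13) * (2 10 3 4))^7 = (0 10 14)(2 4 13 8)(3 5 12) = [10, 1, 4, 5, 13, 12, 6, 7, 2, 9, 14, 11, 3, 8, 0]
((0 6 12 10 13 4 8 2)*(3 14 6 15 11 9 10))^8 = [2, 1, 8, 3, 13, 5, 6, 7, 4, 11, 9, 15, 12, 10, 14, 0] = (0 2 8 4 13 10 9 11 15)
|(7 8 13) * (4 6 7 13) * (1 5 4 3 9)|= |(13)(1 5 4 6 7 8 3 9)|= 8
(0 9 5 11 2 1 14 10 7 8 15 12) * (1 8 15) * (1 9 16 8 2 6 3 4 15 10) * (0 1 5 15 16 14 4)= (0 14 5 11 6 3)(1 4 16 8 9 15 12)(7 10)= [14, 4, 2, 0, 16, 11, 3, 10, 9, 15, 7, 6, 1, 13, 5, 12, 8]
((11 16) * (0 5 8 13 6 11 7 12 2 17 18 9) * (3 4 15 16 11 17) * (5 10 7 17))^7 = (0 15 7 17 2 9 4 10 16 12 18 3)(5 6 13 8) = [15, 1, 9, 0, 10, 6, 13, 17, 5, 4, 16, 11, 18, 8, 14, 7, 12, 2, 3]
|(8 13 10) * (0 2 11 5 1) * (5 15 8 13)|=|(0 2 11 15 8 5 1)(10 13)|=14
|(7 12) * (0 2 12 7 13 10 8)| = |(0 2 12 13 10 8)| = 6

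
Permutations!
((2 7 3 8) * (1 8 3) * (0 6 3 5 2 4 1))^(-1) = (0 7 2 5 3 6)(1 4 8) = [7, 4, 5, 6, 8, 3, 0, 2, 1]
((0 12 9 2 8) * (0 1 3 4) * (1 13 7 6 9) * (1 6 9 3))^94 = (0 4 3 6 12)(2 9 7 13 8) = [4, 1, 9, 6, 3, 5, 12, 13, 2, 7, 10, 11, 0, 8]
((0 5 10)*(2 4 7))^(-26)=[5, 1, 4, 3, 7, 10, 6, 2, 8, 9, 0]=(0 5 10)(2 4 7)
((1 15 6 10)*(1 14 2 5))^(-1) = (1 5 2 14 10 6 15) = [0, 5, 14, 3, 4, 2, 15, 7, 8, 9, 6, 11, 12, 13, 10, 1]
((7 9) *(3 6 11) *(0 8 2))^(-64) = (0 2 8)(3 11 6) = [2, 1, 8, 11, 4, 5, 3, 7, 0, 9, 10, 6]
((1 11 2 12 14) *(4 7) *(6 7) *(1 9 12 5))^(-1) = [0, 5, 11, 3, 7, 2, 4, 6, 8, 14, 10, 1, 9, 13, 12] = (1 5 2 11)(4 7 6)(9 14 12)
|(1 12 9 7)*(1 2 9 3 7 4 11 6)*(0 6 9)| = 21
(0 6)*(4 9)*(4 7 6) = [4, 1, 2, 3, 9, 5, 0, 6, 8, 7] = (0 4 9 7 6)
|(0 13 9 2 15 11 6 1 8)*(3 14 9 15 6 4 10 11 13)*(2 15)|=|(0 3 14 9 15 13 2 6 1 8)(4 10 11)|=30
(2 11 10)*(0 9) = [9, 1, 11, 3, 4, 5, 6, 7, 8, 0, 2, 10] = (0 9)(2 11 10)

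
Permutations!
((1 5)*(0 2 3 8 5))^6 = (8) = [0, 1, 2, 3, 4, 5, 6, 7, 8]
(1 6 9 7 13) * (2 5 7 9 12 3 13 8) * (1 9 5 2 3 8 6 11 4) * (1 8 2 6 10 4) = (1 11)(2 6 12)(3 13 9 5 7 10 4 8) = [0, 11, 6, 13, 8, 7, 12, 10, 3, 5, 4, 1, 2, 9]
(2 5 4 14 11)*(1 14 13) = (1 14 11 2 5 4 13) = [0, 14, 5, 3, 13, 4, 6, 7, 8, 9, 10, 2, 12, 1, 11]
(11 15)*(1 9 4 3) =(1 9 4 3)(11 15) =[0, 9, 2, 1, 3, 5, 6, 7, 8, 4, 10, 15, 12, 13, 14, 11]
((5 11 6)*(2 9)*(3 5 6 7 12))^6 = [0, 1, 2, 5, 4, 11, 6, 12, 8, 9, 10, 7, 3] = (3 5 11 7 12)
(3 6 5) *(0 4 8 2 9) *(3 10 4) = (0 3 6 5 10 4 8 2 9) = [3, 1, 9, 6, 8, 10, 5, 7, 2, 0, 4]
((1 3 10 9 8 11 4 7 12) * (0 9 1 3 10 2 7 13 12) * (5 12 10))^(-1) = [7, 10, 3, 12, 11, 1, 6, 2, 9, 0, 13, 8, 5, 4] = (0 7 2 3 12 5 1 10 13 4 11 8 9)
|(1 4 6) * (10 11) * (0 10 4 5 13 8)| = 9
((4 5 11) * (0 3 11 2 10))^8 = (0 3 11 4 5 2 10) = [3, 1, 10, 11, 5, 2, 6, 7, 8, 9, 0, 4]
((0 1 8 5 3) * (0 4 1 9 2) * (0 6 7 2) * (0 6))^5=(9)=[0, 1, 2, 3, 4, 5, 6, 7, 8, 9]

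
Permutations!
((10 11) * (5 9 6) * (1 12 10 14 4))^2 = (1 10 14)(4 12 11)(5 6 9) = [0, 10, 2, 3, 12, 6, 9, 7, 8, 5, 14, 4, 11, 13, 1]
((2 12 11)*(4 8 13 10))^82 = [0, 1, 12, 3, 13, 5, 6, 7, 10, 9, 8, 2, 11, 4] = (2 12 11)(4 13)(8 10)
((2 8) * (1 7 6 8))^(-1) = (1 2 8 6 7) = [0, 2, 8, 3, 4, 5, 7, 1, 6]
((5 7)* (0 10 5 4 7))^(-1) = (0 5 10)(4 7) = [5, 1, 2, 3, 7, 10, 6, 4, 8, 9, 0]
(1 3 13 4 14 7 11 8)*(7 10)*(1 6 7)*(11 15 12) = [0, 3, 2, 13, 14, 5, 7, 15, 6, 9, 1, 8, 11, 4, 10, 12] = (1 3 13 4 14 10)(6 7 15 12 11 8)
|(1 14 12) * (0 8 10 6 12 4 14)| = 6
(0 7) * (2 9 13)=[7, 1, 9, 3, 4, 5, 6, 0, 8, 13, 10, 11, 12, 2]=(0 7)(2 9 13)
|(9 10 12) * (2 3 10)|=|(2 3 10 12 9)|=5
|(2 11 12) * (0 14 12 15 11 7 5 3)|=14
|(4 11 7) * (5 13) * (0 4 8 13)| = |(0 4 11 7 8 13 5)| = 7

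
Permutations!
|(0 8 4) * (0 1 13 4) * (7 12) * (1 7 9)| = |(0 8)(1 13 4 7 12 9)| = 6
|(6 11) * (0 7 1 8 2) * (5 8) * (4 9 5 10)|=18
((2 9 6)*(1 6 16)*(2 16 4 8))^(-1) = (1 16 6)(2 8 4 9) = [0, 16, 8, 3, 9, 5, 1, 7, 4, 2, 10, 11, 12, 13, 14, 15, 6]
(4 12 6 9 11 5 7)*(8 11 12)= (4 8 11 5 7)(6 9 12)= [0, 1, 2, 3, 8, 7, 9, 4, 11, 12, 10, 5, 6]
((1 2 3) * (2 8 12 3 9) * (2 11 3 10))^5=(1 9 12 3 2 8 11 10)=[0, 9, 8, 2, 4, 5, 6, 7, 11, 12, 1, 10, 3]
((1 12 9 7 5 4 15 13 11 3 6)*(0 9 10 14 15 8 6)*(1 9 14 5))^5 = (0 3 11 13 15 14)(1 8 12 6 10 9 5 7 4) = [3, 8, 2, 11, 1, 7, 10, 4, 12, 5, 9, 13, 6, 15, 0, 14]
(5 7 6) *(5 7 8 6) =(5 8 6 7) =[0, 1, 2, 3, 4, 8, 7, 5, 6]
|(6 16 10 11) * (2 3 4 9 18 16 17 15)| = 11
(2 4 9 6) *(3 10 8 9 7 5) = (2 4 7 5 3 10 8 9 6) = [0, 1, 4, 10, 7, 3, 2, 5, 9, 6, 8]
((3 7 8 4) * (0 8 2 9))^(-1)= (0 9 2 7 3 4 8)= [9, 1, 7, 4, 8, 5, 6, 3, 0, 2]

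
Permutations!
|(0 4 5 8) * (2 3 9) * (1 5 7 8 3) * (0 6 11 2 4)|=|(1 5 3 9 4 7 8 6 11 2)|=10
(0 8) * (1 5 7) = (0 8)(1 5 7) = [8, 5, 2, 3, 4, 7, 6, 1, 0]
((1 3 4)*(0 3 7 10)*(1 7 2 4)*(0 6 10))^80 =(10)(0 1 4)(2 7 3) =[1, 4, 7, 2, 0, 5, 6, 3, 8, 9, 10]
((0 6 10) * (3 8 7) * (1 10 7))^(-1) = (0 10 1 8 3 7 6) = [10, 8, 2, 7, 4, 5, 0, 6, 3, 9, 1]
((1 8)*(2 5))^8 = (8) = [0, 1, 2, 3, 4, 5, 6, 7, 8]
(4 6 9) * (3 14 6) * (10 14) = [0, 1, 2, 10, 3, 5, 9, 7, 8, 4, 14, 11, 12, 13, 6] = (3 10 14 6 9 4)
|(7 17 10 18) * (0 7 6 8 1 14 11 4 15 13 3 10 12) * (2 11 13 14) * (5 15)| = 52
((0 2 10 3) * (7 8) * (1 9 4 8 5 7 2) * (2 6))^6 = [2, 10, 4, 6, 0, 5, 9, 7, 1, 3, 8] = (0 2 4)(1 10 8)(3 6 9)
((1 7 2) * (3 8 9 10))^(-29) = (1 7 2)(3 10 9 8) = [0, 7, 1, 10, 4, 5, 6, 2, 3, 8, 9]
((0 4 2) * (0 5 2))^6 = (5) = [0, 1, 2, 3, 4, 5]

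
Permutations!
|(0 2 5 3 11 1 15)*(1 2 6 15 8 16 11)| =|(0 6 15)(1 8 16 11 2 5 3)| =21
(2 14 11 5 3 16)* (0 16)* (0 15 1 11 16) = (1 11 5 3 15)(2 14 16) = [0, 11, 14, 15, 4, 3, 6, 7, 8, 9, 10, 5, 12, 13, 16, 1, 2]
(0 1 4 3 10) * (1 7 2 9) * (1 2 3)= (0 7 3 10)(1 4)(2 9)= [7, 4, 9, 10, 1, 5, 6, 3, 8, 2, 0]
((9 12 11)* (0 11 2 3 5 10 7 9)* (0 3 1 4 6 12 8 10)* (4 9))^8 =(1 2 12 6 4 7 10 8 9) =[0, 2, 12, 3, 7, 5, 4, 10, 9, 1, 8, 11, 6]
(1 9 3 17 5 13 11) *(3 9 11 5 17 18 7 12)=(1 11)(3 18 7 12)(5 13)=[0, 11, 2, 18, 4, 13, 6, 12, 8, 9, 10, 1, 3, 5, 14, 15, 16, 17, 7]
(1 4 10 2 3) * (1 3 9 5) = [0, 4, 9, 3, 10, 1, 6, 7, 8, 5, 2] = (1 4 10 2 9 5)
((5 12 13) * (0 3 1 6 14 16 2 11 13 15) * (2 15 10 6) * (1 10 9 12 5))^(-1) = [15, 13, 1, 0, 4, 5, 10, 7, 8, 12, 3, 2, 9, 11, 6, 16, 14] = (0 15 16 14 6 10 3)(1 13 11 2)(9 12)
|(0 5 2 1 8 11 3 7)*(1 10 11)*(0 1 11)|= 20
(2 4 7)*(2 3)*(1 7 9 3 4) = (1 7 4 9 3 2) = [0, 7, 1, 2, 9, 5, 6, 4, 8, 3]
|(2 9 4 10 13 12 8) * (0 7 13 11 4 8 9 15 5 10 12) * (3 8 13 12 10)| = 15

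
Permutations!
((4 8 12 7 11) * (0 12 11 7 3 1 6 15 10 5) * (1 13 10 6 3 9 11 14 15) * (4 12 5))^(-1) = (0 5)(1 6 15 14 8 4 10 13 3)(9 12 11) = [5, 6, 2, 1, 10, 0, 15, 7, 4, 12, 13, 9, 11, 3, 8, 14]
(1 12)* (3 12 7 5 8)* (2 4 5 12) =[0, 7, 4, 2, 5, 8, 6, 12, 3, 9, 10, 11, 1] =(1 7 12)(2 4 5 8 3)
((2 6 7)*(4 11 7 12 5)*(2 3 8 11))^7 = (2 12 4 6 5)(3 7 11 8) = [0, 1, 12, 7, 6, 2, 5, 11, 3, 9, 10, 8, 4]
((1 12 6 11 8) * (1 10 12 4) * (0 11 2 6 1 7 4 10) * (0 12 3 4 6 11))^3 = (1 4 2 12 3 6 8 10 7 11) = [0, 4, 12, 6, 2, 5, 8, 11, 10, 9, 7, 1, 3]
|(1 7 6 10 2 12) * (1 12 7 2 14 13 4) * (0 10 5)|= 10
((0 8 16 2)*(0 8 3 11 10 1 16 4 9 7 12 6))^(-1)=(0 6 12 7 9 4 8 2 16 1 10 11 3)=[6, 10, 16, 0, 8, 5, 12, 9, 2, 4, 11, 3, 7, 13, 14, 15, 1]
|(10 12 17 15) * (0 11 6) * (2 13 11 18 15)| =|(0 18 15 10 12 17 2 13 11 6)| =10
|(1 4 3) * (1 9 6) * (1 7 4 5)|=|(1 5)(3 9 6 7 4)|=10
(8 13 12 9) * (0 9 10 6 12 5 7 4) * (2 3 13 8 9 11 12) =[11, 1, 3, 13, 0, 7, 2, 4, 8, 9, 6, 12, 10, 5] =(0 11 12 10 6 2 3 13 5 7 4)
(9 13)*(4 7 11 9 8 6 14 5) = [0, 1, 2, 3, 7, 4, 14, 11, 6, 13, 10, 9, 12, 8, 5] = (4 7 11 9 13 8 6 14 5)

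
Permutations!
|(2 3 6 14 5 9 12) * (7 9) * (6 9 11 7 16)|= |(2 3 9 12)(5 16 6 14)(7 11)|= 4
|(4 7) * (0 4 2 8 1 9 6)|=|(0 4 7 2 8 1 9 6)|=8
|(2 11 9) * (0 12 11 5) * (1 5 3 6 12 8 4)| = 30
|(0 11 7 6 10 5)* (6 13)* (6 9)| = 8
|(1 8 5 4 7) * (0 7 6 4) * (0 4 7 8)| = 7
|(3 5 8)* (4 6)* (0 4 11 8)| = 7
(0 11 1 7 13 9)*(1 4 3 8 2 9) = (0 11 4 3 8 2 9)(1 7 13) = [11, 7, 9, 8, 3, 5, 6, 13, 2, 0, 10, 4, 12, 1]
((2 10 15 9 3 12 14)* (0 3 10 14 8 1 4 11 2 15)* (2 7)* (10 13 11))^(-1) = (0 10 4 1 8 12 3)(2 7 11 13 9 15 14) = [10, 8, 7, 0, 1, 5, 6, 11, 12, 15, 4, 13, 3, 9, 2, 14]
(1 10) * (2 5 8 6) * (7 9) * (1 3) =(1 10 3)(2 5 8 6)(7 9) =[0, 10, 5, 1, 4, 8, 2, 9, 6, 7, 3]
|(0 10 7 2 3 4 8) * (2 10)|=|(0 2 3 4 8)(7 10)|=10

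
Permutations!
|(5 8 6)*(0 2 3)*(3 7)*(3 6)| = 7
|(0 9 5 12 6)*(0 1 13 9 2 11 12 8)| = |(0 2 11 12 6 1 13 9 5 8)| = 10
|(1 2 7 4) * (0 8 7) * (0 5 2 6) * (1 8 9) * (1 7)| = 14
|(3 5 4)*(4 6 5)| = |(3 4)(5 6)| = 2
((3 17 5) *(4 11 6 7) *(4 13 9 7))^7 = (3 17 5)(4 11 6)(7 13 9) = [0, 1, 2, 17, 11, 3, 4, 13, 8, 7, 10, 6, 12, 9, 14, 15, 16, 5]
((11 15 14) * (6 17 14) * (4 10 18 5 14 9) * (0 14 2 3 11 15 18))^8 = (2 18 3 5 11) = [0, 1, 18, 5, 4, 11, 6, 7, 8, 9, 10, 2, 12, 13, 14, 15, 16, 17, 3]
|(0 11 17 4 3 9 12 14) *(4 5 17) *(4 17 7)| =|(0 11 17 5 7 4 3 9 12 14)| =10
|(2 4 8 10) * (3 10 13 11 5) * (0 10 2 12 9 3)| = |(0 10 12 9 3 2 4 8 13 11 5)| = 11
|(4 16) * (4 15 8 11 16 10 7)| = 12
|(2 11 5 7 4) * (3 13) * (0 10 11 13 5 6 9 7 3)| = |(0 10 11 6 9 7 4 2 13)(3 5)| = 18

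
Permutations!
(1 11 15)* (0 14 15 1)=(0 14 15)(1 11)=[14, 11, 2, 3, 4, 5, 6, 7, 8, 9, 10, 1, 12, 13, 15, 0]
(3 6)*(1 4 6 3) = (1 4 6) = [0, 4, 2, 3, 6, 5, 1]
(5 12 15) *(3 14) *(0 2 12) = (0 2 12 15 5)(3 14) = [2, 1, 12, 14, 4, 0, 6, 7, 8, 9, 10, 11, 15, 13, 3, 5]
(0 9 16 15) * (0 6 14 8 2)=(0 9 16 15 6 14 8 2)=[9, 1, 0, 3, 4, 5, 14, 7, 2, 16, 10, 11, 12, 13, 8, 6, 15]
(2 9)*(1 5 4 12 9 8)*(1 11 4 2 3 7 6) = [0, 5, 8, 7, 12, 2, 1, 6, 11, 3, 10, 4, 9] = (1 5 2 8 11 4 12 9 3 7 6)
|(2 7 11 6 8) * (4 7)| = 6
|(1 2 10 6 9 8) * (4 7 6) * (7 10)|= 6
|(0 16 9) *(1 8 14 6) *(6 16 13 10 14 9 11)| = 10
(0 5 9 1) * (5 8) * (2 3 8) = (0 2 3 8 5 9 1) = [2, 0, 3, 8, 4, 9, 6, 7, 5, 1]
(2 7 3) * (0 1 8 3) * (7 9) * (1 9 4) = [9, 8, 4, 2, 1, 5, 6, 0, 3, 7] = (0 9 7)(1 8 3 2 4)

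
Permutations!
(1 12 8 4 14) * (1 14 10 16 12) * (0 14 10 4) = (0 14 10 16 12 8) = [14, 1, 2, 3, 4, 5, 6, 7, 0, 9, 16, 11, 8, 13, 10, 15, 12]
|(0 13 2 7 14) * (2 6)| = 6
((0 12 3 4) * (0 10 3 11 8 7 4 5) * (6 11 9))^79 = (0 9 11 7 10 5 12 6 8 4 3) = [9, 1, 2, 0, 3, 12, 8, 10, 4, 11, 5, 7, 6]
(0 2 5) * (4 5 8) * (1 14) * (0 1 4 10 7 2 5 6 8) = (0 5 1 14 4 6 8 10 7 2) = [5, 14, 0, 3, 6, 1, 8, 2, 10, 9, 7, 11, 12, 13, 4]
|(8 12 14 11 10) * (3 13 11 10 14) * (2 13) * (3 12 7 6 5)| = 10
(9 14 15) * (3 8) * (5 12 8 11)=(3 11 5 12 8)(9 14 15)=[0, 1, 2, 11, 4, 12, 6, 7, 3, 14, 10, 5, 8, 13, 15, 9]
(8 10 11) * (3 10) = [0, 1, 2, 10, 4, 5, 6, 7, 3, 9, 11, 8] = (3 10 11 8)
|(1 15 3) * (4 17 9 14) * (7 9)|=|(1 15 3)(4 17 7 9 14)|=15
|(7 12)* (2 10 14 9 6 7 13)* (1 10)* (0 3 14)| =|(0 3 14 9 6 7 12 13 2 1 10)| =11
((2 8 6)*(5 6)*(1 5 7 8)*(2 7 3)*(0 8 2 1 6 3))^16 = (8)(1 5 3)(2 6 7) = [0, 5, 6, 1, 4, 3, 7, 2, 8]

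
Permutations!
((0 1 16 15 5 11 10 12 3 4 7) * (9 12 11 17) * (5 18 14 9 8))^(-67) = [7, 0, 2, 12, 3, 8, 6, 4, 17, 14, 11, 10, 9, 13, 18, 16, 1, 5, 15] = (0 7 4 3 12 9 14 18 15 16 1)(5 8 17)(10 11)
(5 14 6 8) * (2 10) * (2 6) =(2 10 6 8 5 14) =[0, 1, 10, 3, 4, 14, 8, 7, 5, 9, 6, 11, 12, 13, 2]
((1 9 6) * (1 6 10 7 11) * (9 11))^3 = (1 11) = [0, 11, 2, 3, 4, 5, 6, 7, 8, 9, 10, 1]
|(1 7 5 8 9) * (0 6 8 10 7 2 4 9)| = 12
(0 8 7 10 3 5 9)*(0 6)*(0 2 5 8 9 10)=(0 9 6 2 5 10 3 8 7)=[9, 1, 5, 8, 4, 10, 2, 0, 7, 6, 3]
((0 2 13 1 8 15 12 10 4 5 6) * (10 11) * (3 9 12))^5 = (0 15 10 2 3 4 13 9 5 1 12 6 8 11) = [15, 12, 3, 4, 13, 1, 8, 7, 11, 5, 2, 0, 6, 9, 14, 10]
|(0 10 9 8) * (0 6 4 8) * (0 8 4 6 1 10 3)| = 4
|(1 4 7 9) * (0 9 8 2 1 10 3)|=20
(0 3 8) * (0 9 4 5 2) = [3, 1, 0, 8, 5, 2, 6, 7, 9, 4] = (0 3 8 9 4 5 2)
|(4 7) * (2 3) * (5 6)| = |(2 3)(4 7)(5 6)| = 2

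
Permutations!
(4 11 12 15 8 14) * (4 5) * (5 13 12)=(4 11 5)(8 14 13 12 15)=[0, 1, 2, 3, 11, 4, 6, 7, 14, 9, 10, 5, 15, 12, 13, 8]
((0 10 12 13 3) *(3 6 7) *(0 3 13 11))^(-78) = (13)(0 12)(10 11) = [12, 1, 2, 3, 4, 5, 6, 7, 8, 9, 11, 10, 0, 13]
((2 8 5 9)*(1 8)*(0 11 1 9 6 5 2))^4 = (0 2 1)(8 11 9) = [2, 0, 1, 3, 4, 5, 6, 7, 11, 8, 10, 9]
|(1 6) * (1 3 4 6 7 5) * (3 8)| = 12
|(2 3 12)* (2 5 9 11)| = 6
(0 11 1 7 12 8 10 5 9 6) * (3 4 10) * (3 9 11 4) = [4, 7, 2, 3, 10, 11, 0, 12, 9, 6, 5, 1, 8] = (0 4 10 5 11 1 7 12 8 9 6)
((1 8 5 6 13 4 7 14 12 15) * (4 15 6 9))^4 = [0, 4, 2, 3, 6, 14, 8, 13, 7, 12, 10, 11, 1, 5, 15, 9] = (1 4 6 8 7 13 5 14 15 9 12)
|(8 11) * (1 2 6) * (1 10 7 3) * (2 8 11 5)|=|(11)(1 8 5 2 6 10 7 3)|=8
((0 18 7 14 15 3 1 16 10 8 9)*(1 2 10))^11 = (0 18 7 14 15 3 2 10 8 9)(1 16) = [18, 16, 10, 2, 4, 5, 6, 14, 9, 0, 8, 11, 12, 13, 15, 3, 1, 17, 7]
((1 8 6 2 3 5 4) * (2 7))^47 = (1 4 5 3 2 7 6 8) = [0, 4, 7, 2, 5, 3, 8, 6, 1]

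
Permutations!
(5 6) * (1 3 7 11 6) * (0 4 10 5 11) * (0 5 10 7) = (0 4 7 5 1 3)(6 11) = [4, 3, 2, 0, 7, 1, 11, 5, 8, 9, 10, 6]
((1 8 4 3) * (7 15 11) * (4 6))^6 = (15)(1 8 6 4 3) = [0, 8, 2, 1, 3, 5, 4, 7, 6, 9, 10, 11, 12, 13, 14, 15]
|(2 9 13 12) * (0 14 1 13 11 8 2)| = 20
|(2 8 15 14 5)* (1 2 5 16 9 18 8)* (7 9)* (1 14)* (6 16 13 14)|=|(1 2 6 16 7 9 18 8 15)(13 14)|=18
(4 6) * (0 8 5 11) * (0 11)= (11)(0 8 5)(4 6)= [8, 1, 2, 3, 6, 0, 4, 7, 5, 9, 10, 11]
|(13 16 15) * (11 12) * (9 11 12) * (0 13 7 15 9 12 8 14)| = 8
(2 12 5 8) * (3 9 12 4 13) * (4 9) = (2 9 12 5 8)(3 4 13) = [0, 1, 9, 4, 13, 8, 6, 7, 2, 12, 10, 11, 5, 3]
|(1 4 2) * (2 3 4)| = 2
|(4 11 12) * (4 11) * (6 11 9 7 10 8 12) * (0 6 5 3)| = 5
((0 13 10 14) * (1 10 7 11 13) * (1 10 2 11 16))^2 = (0 14 10)(1 11 7)(2 13 16) = [14, 11, 13, 3, 4, 5, 6, 1, 8, 9, 0, 7, 12, 16, 10, 15, 2]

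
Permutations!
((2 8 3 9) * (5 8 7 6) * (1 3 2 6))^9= (1 3 9 6 5 8 2 7)= [0, 3, 7, 9, 4, 8, 5, 1, 2, 6]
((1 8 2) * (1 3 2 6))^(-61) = [0, 6, 3, 2, 4, 5, 8, 7, 1] = (1 6 8)(2 3)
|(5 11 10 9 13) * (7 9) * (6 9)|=7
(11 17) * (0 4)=(0 4)(11 17)=[4, 1, 2, 3, 0, 5, 6, 7, 8, 9, 10, 17, 12, 13, 14, 15, 16, 11]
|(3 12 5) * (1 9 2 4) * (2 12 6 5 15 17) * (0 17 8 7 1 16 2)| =|(0 17)(1 9 12 15 8 7)(2 4 16)(3 6 5)| =6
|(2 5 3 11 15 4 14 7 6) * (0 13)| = |(0 13)(2 5 3 11 15 4 14 7 6)| = 18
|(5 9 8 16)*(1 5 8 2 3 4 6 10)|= |(1 5 9 2 3 4 6 10)(8 16)|= 8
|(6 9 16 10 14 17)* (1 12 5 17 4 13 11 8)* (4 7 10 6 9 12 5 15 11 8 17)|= |(1 5 4 13 8)(6 12 15 11 17 9 16)(7 10 14)|= 105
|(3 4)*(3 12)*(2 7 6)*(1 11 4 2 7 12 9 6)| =6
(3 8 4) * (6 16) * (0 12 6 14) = (0 12 6 16 14)(3 8 4) = [12, 1, 2, 8, 3, 5, 16, 7, 4, 9, 10, 11, 6, 13, 0, 15, 14]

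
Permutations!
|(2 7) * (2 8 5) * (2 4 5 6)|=|(2 7 8 6)(4 5)|=4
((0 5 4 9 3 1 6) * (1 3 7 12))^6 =(0 1 7 4)(5 6 12 9) =[1, 7, 2, 3, 0, 6, 12, 4, 8, 5, 10, 11, 9]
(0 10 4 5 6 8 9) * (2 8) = [10, 1, 8, 3, 5, 6, 2, 7, 9, 0, 4] = (0 10 4 5 6 2 8 9)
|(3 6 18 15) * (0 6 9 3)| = 4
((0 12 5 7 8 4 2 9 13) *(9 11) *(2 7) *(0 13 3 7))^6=[3, 1, 4, 5, 9, 8, 6, 2, 11, 12, 10, 0, 7, 13]=(13)(0 3 5 8 11)(2 4 9 12 7)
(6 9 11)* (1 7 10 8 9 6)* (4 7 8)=[0, 8, 2, 3, 7, 5, 6, 10, 9, 11, 4, 1]=(1 8 9 11)(4 7 10)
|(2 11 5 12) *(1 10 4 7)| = 4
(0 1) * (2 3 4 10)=(0 1)(2 3 4 10)=[1, 0, 3, 4, 10, 5, 6, 7, 8, 9, 2]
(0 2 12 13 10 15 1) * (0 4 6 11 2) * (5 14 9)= (1 4 6 11 2 12 13 10 15)(5 14 9)= [0, 4, 12, 3, 6, 14, 11, 7, 8, 5, 15, 2, 13, 10, 9, 1]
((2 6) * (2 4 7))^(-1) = (2 7 4 6) = [0, 1, 7, 3, 6, 5, 2, 4]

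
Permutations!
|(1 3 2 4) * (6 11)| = 4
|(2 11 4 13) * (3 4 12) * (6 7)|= 6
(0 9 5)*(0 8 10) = (0 9 5 8 10) = [9, 1, 2, 3, 4, 8, 6, 7, 10, 5, 0]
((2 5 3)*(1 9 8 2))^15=[0, 2, 1, 8, 4, 9, 6, 7, 3, 5]=(1 2)(3 8)(5 9)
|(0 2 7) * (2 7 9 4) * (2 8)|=4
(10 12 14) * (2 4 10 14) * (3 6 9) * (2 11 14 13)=[0, 1, 4, 6, 10, 5, 9, 7, 8, 3, 12, 14, 11, 2, 13]=(2 4 10 12 11 14 13)(3 6 9)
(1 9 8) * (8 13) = (1 9 13 8) = [0, 9, 2, 3, 4, 5, 6, 7, 1, 13, 10, 11, 12, 8]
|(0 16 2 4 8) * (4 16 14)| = 4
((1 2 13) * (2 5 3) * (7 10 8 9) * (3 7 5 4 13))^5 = [0, 13, 3, 2, 1, 5, 6, 7, 8, 9, 10, 11, 12, 4] = (1 13 4)(2 3)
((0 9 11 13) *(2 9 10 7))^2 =(0 7 9 13 10 2 11) =[7, 1, 11, 3, 4, 5, 6, 9, 8, 13, 2, 0, 12, 10]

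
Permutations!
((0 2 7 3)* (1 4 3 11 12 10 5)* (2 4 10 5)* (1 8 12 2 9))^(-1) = [3, 9, 11, 4, 0, 12, 6, 2, 5, 10, 1, 7, 8] = (0 3 4)(1 9 10)(2 11 7)(5 12 8)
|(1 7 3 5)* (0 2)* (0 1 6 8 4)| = |(0 2 1 7 3 5 6 8 4)| = 9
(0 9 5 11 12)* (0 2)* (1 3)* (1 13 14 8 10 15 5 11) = (0 9 11 12 2)(1 3 13 14 8 10 15 5) = [9, 3, 0, 13, 4, 1, 6, 7, 10, 11, 15, 12, 2, 14, 8, 5]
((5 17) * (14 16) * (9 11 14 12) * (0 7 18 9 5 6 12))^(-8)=(0 16 14 11 9 18 7)=[16, 1, 2, 3, 4, 5, 6, 0, 8, 18, 10, 9, 12, 13, 11, 15, 14, 17, 7]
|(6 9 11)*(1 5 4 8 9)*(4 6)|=12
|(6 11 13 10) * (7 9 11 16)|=|(6 16 7 9 11 13 10)|=7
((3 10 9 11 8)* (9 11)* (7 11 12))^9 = [0, 1, 2, 7, 4, 5, 6, 3, 12, 9, 11, 10, 8] = (3 7)(8 12)(10 11)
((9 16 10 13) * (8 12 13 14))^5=(8 10 9 12 14 16 13)=[0, 1, 2, 3, 4, 5, 6, 7, 10, 12, 9, 11, 14, 8, 16, 15, 13]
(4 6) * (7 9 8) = (4 6)(7 9 8) = [0, 1, 2, 3, 6, 5, 4, 9, 7, 8]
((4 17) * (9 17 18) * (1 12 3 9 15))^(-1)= [0, 15, 2, 12, 17, 5, 6, 7, 8, 3, 10, 11, 1, 13, 14, 18, 16, 9, 4]= (1 15 18 4 17 9 3 12)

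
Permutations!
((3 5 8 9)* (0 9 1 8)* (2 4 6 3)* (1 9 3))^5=(0 5 3)(1 6 4 2 9 8)=[5, 6, 9, 0, 2, 3, 4, 7, 1, 8]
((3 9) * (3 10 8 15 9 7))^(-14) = [0, 1, 2, 3, 4, 5, 6, 7, 9, 8, 15, 11, 12, 13, 14, 10] = (8 9)(10 15)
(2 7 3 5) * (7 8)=[0, 1, 8, 5, 4, 2, 6, 3, 7]=(2 8 7 3 5)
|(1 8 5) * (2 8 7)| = |(1 7 2 8 5)| = 5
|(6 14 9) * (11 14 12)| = |(6 12 11 14 9)| = 5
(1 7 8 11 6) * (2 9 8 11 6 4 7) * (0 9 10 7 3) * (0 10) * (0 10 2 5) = [9, 5, 10, 2, 3, 0, 1, 11, 6, 8, 7, 4] = (0 9 8 6 1 5)(2 10 7 11 4 3)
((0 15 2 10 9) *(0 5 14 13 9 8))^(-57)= (0 10 15 8 2)(5 9 13 14)= [10, 1, 0, 3, 4, 9, 6, 7, 2, 13, 15, 11, 12, 14, 5, 8]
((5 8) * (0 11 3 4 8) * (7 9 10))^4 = (0 8 3)(4 11 5)(7 9 10) = [8, 1, 2, 0, 11, 4, 6, 9, 3, 10, 7, 5]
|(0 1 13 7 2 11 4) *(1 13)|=|(0 13 7 2 11 4)|=6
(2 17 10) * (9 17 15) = (2 15 9 17 10) = [0, 1, 15, 3, 4, 5, 6, 7, 8, 17, 2, 11, 12, 13, 14, 9, 16, 10]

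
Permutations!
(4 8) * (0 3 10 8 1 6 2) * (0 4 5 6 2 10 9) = (0 3 9)(1 2 4)(5 6 10 8) = [3, 2, 4, 9, 1, 6, 10, 7, 5, 0, 8]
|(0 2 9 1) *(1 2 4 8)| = 4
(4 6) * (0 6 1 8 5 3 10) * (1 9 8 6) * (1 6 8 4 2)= (0 6 2 1 8 5 3 10)(4 9)= [6, 8, 1, 10, 9, 3, 2, 7, 5, 4, 0]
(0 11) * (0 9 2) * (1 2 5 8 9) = (0 11 1 2)(5 8 9) = [11, 2, 0, 3, 4, 8, 6, 7, 9, 5, 10, 1]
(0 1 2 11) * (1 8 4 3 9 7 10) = (0 8 4 3 9 7 10 1 2 11) = [8, 2, 11, 9, 3, 5, 6, 10, 4, 7, 1, 0]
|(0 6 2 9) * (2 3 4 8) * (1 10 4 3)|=8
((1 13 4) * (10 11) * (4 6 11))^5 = (1 4 10 11 6 13) = [0, 4, 2, 3, 10, 5, 13, 7, 8, 9, 11, 6, 12, 1]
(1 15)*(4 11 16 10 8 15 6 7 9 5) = (1 6 7 9 5 4 11 16 10 8 15) = [0, 6, 2, 3, 11, 4, 7, 9, 15, 5, 8, 16, 12, 13, 14, 1, 10]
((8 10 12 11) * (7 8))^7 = (7 10 11 8 12) = [0, 1, 2, 3, 4, 5, 6, 10, 12, 9, 11, 8, 7]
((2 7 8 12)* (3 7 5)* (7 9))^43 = (2 5 3 9 7 8 12) = [0, 1, 5, 9, 4, 3, 6, 8, 12, 7, 10, 11, 2]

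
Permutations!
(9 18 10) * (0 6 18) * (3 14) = (0 6 18 10 9)(3 14) = [6, 1, 2, 14, 4, 5, 18, 7, 8, 0, 9, 11, 12, 13, 3, 15, 16, 17, 10]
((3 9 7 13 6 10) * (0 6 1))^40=[0, 1, 2, 3, 4, 5, 6, 7, 8, 9, 10, 11, 12, 13]=(13)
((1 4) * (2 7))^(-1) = [0, 4, 7, 3, 1, 5, 6, 2] = (1 4)(2 7)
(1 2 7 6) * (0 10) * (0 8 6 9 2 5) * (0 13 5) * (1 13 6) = (0 10 8 1)(2 7 9)(5 6 13) = [10, 0, 7, 3, 4, 6, 13, 9, 1, 2, 8, 11, 12, 5]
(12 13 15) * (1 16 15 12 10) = (1 16 15 10)(12 13) = [0, 16, 2, 3, 4, 5, 6, 7, 8, 9, 1, 11, 13, 12, 14, 10, 15]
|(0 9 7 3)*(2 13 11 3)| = |(0 9 7 2 13 11 3)| = 7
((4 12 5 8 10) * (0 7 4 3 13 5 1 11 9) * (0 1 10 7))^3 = (3 8 12 13 7 10 5 4) = [0, 1, 2, 8, 3, 4, 6, 10, 12, 9, 5, 11, 13, 7]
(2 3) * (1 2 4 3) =(1 2)(3 4) =[0, 2, 1, 4, 3]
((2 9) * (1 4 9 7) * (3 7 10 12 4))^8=[0, 7, 4, 1, 10, 5, 6, 3, 8, 12, 9, 11, 2]=(1 7 3)(2 4 10 9 12)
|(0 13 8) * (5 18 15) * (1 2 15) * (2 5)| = |(0 13 8)(1 5 18)(2 15)| = 6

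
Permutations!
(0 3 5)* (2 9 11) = (0 3 5)(2 9 11) = [3, 1, 9, 5, 4, 0, 6, 7, 8, 11, 10, 2]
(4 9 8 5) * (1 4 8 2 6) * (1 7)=(1 4 9 2 6 7)(5 8)=[0, 4, 6, 3, 9, 8, 7, 1, 5, 2]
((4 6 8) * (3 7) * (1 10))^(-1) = (1 10)(3 7)(4 8 6) = [0, 10, 2, 7, 8, 5, 4, 3, 6, 9, 1]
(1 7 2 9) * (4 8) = [0, 7, 9, 3, 8, 5, 6, 2, 4, 1] = (1 7 2 9)(4 8)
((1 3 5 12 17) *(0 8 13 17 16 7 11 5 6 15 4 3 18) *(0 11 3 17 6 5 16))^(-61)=(0 12 5 3 7 16 11 18 1 17 4 15 6 13 8)=[12, 17, 2, 7, 15, 3, 13, 16, 0, 9, 10, 18, 5, 8, 14, 6, 11, 4, 1]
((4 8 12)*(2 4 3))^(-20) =(12) =[0, 1, 2, 3, 4, 5, 6, 7, 8, 9, 10, 11, 12]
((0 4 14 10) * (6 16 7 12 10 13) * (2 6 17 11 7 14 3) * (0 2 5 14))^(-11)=(0 5 17 12 6 4 14 11 10 16 3 13 7 2)=[5, 1, 0, 13, 14, 17, 4, 2, 8, 9, 16, 10, 6, 7, 11, 15, 3, 12]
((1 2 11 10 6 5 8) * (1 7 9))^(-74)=(1 7 5 10 2 9 8 6 11)=[0, 7, 9, 3, 4, 10, 11, 5, 6, 8, 2, 1]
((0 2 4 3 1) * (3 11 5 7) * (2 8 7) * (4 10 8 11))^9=[0, 1, 2, 3, 4, 5, 6, 7, 8, 9, 10, 11]=(11)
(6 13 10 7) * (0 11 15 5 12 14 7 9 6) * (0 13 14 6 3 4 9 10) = [11, 1, 2, 4, 9, 12, 14, 13, 8, 3, 10, 15, 6, 0, 7, 5] = (0 11 15 5 12 6 14 7 13)(3 4 9)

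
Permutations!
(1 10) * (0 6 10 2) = (0 6 10 1 2) = [6, 2, 0, 3, 4, 5, 10, 7, 8, 9, 1]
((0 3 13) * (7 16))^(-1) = [13, 1, 2, 0, 4, 5, 6, 16, 8, 9, 10, 11, 12, 3, 14, 15, 7] = (0 13 3)(7 16)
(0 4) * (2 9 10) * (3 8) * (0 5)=(0 4 5)(2 9 10)(3 8)=[4, 1, 9, 8, 5, 0, 6, 7, 3, 10, 2]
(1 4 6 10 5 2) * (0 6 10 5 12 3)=(0 6 5 2 1 4 10 12 3)=[6, 4, 1, 0, 10, 2, 5, 7, 8, 9, 12, 11, 3]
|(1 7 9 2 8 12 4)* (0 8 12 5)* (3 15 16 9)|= |(0 8 5)(1 7 3 15 16 9 2 12 4)|= 9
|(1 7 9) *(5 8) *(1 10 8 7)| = 5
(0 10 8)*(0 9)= (0 10 8 9)= [10, 1, 2, 3, 4, 5, 6, 7, 9, 0, 8]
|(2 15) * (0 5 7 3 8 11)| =|(0 5 7 3 8 11)(2 15)| =6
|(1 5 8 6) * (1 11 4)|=|(1 5 8 6 11 4)|=6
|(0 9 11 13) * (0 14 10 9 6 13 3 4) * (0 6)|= |(3 4 6 13 14 10 9 11)|= 8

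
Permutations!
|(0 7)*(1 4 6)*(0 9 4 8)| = 7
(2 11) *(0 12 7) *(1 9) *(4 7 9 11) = [12, 11, 4, 3, 7, 5, 6, 0, 8, 1, 10, 2, 9] = (0 12 9 1 11 2 4 7)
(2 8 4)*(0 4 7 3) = [4, 1, 8, 0, 2, 5, 6, 3, 7] = (0 4 2 8 7 3)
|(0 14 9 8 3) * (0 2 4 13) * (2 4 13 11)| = 9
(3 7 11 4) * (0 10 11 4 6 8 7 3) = [10, 1, 2, 3, 0, 5, 8, 4, 7, 9, 11, 6] = (0 10 11 6 8 7 4)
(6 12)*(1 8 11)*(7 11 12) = [0, 8, 2, 3, 4, 5, 7, 11, 12, 9, 10, 1, 6] = (1 8 12 6 7 11)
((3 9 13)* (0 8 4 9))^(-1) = (0 3 13 9 4 8) = [3, 1, 2, 13, 8, 5, 6, 7, 0, 4, 10, 11, 12, 9]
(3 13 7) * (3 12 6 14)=(3 13 7 12 6 14)=[0, 1, 2, 13, 4, 5, 14, 12, 8, 9, 10, 11, 6, 7, 3]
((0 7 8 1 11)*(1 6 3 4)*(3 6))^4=(0 4 7 1 8 11 3)=[4, 8, 2, 0, 7, 5, 6, 1, 11, 9, 10, 3]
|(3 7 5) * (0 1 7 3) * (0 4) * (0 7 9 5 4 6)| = |(0 1 9 5 6)(4 7)| = 10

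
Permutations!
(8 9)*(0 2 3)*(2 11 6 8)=[11, 1, 3, 0, 4, 5, 8, 7, 9, 2, 10, 6]=(0 11 6 8 9 2 3)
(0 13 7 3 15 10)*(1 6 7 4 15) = [13, 6, 2, 1, 15, 5, 7, 3, 8, 9, 0, 11, 12, 4, 14, 10] = (0 13 4 15 10)(1 6 7 3)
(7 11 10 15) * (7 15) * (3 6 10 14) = [0, 1, 2, 6, 4, 5, 10, 11, 8, 9, 7, 14, 12, 13, 3, 15] = (15)(3 6 10 7 11 14)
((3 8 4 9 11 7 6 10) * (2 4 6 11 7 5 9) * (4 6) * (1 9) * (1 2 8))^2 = (1 7 5 6 3 9 11 2 10) = [0, 7, 10, 9, 4, 6, 3, 5, 8, 11, 1, 2]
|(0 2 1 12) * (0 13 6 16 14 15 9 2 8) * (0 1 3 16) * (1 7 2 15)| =22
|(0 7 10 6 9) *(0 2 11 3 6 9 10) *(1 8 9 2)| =|(0 7)(1 8 9)(2 11 3 6 10)| =30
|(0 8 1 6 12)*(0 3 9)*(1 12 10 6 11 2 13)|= 20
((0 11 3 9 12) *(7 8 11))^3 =(0 11 12 8 9 7 3) =[11, 1, 2, 0, 4, 5, 6, 3, 9, 7, 10, 12, 8]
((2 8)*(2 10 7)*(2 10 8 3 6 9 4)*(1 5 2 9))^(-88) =(10)(1 2 6 5 3) =[0, 2, 6, 1, 4, 3, 5, 7, 8, 9, 10]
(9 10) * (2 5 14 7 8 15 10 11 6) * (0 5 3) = [5, 1, 3, 0, 4, 14, 2, 8, 15, 11, 9, 6, 12, 13, 7, 10] = (0 5 14 7 8 15 10 9 11 6 2 3)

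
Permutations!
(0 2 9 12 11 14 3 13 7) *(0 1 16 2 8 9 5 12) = [8, 16, 5, 13, 4, 12, 6, 1, 9, 0, 10, 14, 11, 7, 3, 15, 2] = (0 8 9)(1 16 2 5 12 11 14 3 13 7)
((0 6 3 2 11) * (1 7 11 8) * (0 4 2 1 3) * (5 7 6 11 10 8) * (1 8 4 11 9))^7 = (11)(0 6 1 9)(2 7 4 5 10)(3 8) = [6, 9, 7, 8, 5, 10, 1, 4, 3, 0, 2, 11]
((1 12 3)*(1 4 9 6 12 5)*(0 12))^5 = (0 6 9 4 3 12)(1 5) = [6, 5, 2, 12, 3, 1, 9, 7, 8, 4, 10, 11, 0]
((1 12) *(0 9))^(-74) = (12) = [0, 1, 2, 3, 4, 5, 6, 7, 8, 9, 10, 11, 12]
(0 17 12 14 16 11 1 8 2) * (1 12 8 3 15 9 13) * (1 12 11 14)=(0 17 8 2)(1 3 15 9 13 12)(14 16)=[17, 3, 0, 15, 4, 5, 6, 7, 2, 13, 10, 11, 1, 12, 16, 9, 14, 8]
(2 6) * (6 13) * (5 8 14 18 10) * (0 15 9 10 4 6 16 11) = [15, 1, 13, 3, 6, 8, 2, 7, 14, 10, 5, 0, 12, 16, 18, 9, 11, 17, 4] = (0 15 9 10 5 8 14 18 4 6 2 13 16 11)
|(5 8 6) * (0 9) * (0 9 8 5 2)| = |(9)(0 8 6 2)| = 4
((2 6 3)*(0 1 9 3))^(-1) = (0 6 2 3 9 1) = [6, 0, 3, 9, 4, 5, 2, 7, 8, 1]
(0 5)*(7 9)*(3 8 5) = [3, 1, 2, 8, 4, 0, 6, 9, 5, 7] = (0 3 8 5)(7 9)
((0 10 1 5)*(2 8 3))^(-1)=(0 5 1 10)(2 3 8)=[5, 10, 3, 8, 4, 1, 6, 7, 2, 9, 0]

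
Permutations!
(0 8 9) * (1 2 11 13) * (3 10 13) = (0 8 9)(1 2 11 3 10 13) = [8, 2, 11, 10, 4, 5, 6, 7, 9, 0, 13, 3, 12, 1]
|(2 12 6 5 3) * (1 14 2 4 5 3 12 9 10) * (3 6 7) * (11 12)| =|(1 14 2 9 10)(3 4 5 11 12 7)| =30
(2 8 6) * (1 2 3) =(1 2 8 6 3) =[0, 2, 8, 1, 4, 5, 3, 7, 6]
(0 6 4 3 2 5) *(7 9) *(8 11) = [6, 1, 5, 2, 3, 0, 4, 9, 11, 7, 10, 8] = (0 6 4 3 2 5)(7 9)(8 11)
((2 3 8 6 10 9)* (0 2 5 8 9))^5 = (0 8 3 10 5 2 6 9) = [8, 1, 6, 10, 4, 2, 9, 7, 3, 0, 5]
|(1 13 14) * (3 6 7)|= 3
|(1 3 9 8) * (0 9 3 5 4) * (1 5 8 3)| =|(0 9 3 1 8 5 4)| =7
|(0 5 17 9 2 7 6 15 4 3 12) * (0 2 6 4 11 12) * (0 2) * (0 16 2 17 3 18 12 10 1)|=|(0 5 3 17 9 6 15 11 10 1)(2 7 4 18 12 16)|=30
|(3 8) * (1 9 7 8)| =5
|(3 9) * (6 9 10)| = |(3 10 6 9)| = 4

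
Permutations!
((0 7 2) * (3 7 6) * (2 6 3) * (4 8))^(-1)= (0 2 6 7 3)(4 8)= [2, 1, 6, 0, 8, 5, 7, 3, 4]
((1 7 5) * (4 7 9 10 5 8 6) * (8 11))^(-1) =[0, 5, 2, 3, 6, 10, 8, 4, 11, 1, 9, 7] =(1 5 10 9)(4 6 8 11 7)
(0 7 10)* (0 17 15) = (0 7 10 17 15) = [7, 1, 2, 3, 4, 5, 6, 10, 8, 9, 17, 11, 12, 13, 14, 0, 16, 15]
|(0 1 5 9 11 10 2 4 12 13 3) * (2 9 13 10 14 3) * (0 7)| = 13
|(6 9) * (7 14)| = 2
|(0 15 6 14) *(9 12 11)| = 12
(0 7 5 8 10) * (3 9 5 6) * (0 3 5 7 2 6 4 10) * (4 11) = (0 2 6 5 8)(3 9 7 11 4 10) = [2, 1, 6, 9, 10, 8, 5, 11, 0, 7, 3, 4]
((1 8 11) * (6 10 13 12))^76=[0, 8, 2, 3, 4, 5, 6, 7, 11, 9, 10, 1, 12, 13]=(13)(1 8 11)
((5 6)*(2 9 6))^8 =(9) =[0, 1, 2, 3, 4, 5, 6, 7, 8, 9]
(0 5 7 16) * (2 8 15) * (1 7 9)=(0 5 9 1 7 16)(2 8 15)=[5, 7, 8, 3, 4, 9, 6, 16, 15, 1, 10, 11, 12, 13, 14, 2, 0]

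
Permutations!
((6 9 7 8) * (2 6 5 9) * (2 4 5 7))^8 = [0, 1, 5, 3, 2, 6, 9, 7, 8, 4] = (2 5 6 9 4)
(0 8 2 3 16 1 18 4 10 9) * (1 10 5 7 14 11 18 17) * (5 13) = (0 8 2 3 16 10 9)(1 17)(4 13 5 7 14 11 18) = [8, 17, 3, 16, 13, 7, 6, 14, 2, 0, 9, 18, 12, 5, 11, 15, 10, 1, 4]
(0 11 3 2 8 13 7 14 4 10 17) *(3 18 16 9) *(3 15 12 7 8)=[11, 1, 3, 2, 10, 5, 6, 14, 13, 15, 17, 18, 7, 8, 4, 12, 9, 0, 16]=(0 11 18 16 9 15 12 7 14 4 10 17)(2 3)(8 13)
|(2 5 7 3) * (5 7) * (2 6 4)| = 5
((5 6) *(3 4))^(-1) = (3 4)(5 6) = [0, 1, 2, 4, 3, 6, 5]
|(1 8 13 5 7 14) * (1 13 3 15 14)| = |(1 8 3 15 14 13 5 7)| = 8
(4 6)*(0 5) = (0 5)(4 6) = [5, 1, 2, 3, 6, 0, 4]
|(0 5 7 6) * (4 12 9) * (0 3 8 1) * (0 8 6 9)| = |(0 5 7 9 4 12)(1 8)(3 6)| = 6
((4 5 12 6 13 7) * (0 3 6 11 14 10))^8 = [11, 1, 2, 14, 6, 13, 10, 3, 8, 9, 12, 4, 7, 0, 5] = (0 11 4 6 10 12 7 3 14 5 13)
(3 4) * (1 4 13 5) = [0, 4, 2, 13, 3, 1, 6, 7, 8, 9, 10, 11, 12, 5] = (1 4 3 13 5)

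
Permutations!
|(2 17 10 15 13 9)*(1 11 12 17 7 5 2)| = 24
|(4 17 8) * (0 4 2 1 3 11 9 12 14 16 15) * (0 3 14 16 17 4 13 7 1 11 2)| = |(0 13 7 1 14 17 8)(2 11 9 12 16 15 3)| = 7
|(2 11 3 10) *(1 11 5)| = |(1 11 3 10 2 5)| = 6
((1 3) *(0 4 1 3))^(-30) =(4) =[0, 1, 2, 3, 4]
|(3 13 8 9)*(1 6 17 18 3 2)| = 9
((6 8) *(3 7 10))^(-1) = (3 10 7)(6 8) = [0, 1, 2, 10, 4, 5, 8, 3, 6, 9, 7]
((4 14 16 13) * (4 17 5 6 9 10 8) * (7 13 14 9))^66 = (4 10)(5 6 7 13 17)(8 9) = [0, 1, 2, 3, 10, 6, 7, 13, 9, 8, 4, 11, 12, 17, 14, 15, 16, 5]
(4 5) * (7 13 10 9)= (4 5)(7 13 10 9)= [0, 1, 2, 3, 5, 4, 6, 13, 8, 7, 9, 11, 12, 10]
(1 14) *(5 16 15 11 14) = (1 5 16 15 11 14) = [0, 5, 2, 3, 4, 16, 6, 7, 8, 9, 10, 14, 12, 13, 1, 11, 15]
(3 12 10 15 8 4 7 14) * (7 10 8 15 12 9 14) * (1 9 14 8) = [0, 9, 2, 14, 10, 5, 6, 7, 4, 8, 12, 11, 1, 13, 3, 15] = (15)(1 9 8 4 10 12)(3 14)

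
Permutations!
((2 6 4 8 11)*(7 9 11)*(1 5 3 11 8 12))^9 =(1 5 3 11 2 6 4 12) =[0, 5, 6, 11, 12, 3, 4, 7, 8, 9, 10, 2, 1]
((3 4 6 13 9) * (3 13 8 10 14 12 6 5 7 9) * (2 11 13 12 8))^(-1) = (2 6 12 9 7 5 4 3 13 11)(8 14 10) = [0, 1, 6, 13, 3, 4, 12, 5, 14, 7, 8, 2, 9, 11, 10]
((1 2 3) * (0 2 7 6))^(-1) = [6, 3, 0, 2, 4, 5, 7, 1] = (0 6 7 1 3 2)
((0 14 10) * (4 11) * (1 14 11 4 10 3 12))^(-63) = [0, 14, 2, 12, 4, 5, 6, 7, 8, 9, 10, 11, 1, 13, 3] = (1 14 3 12)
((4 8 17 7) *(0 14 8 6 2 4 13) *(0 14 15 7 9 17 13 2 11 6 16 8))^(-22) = [16, 1, 14, 3, 0, 5, 6, 13, 7, 9, 10, 11, 12, 2, 4, 8, 15, 17] = (17)(0 16 15 8 7 13 2 14 4)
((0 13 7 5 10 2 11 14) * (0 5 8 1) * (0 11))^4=(0 1 10 7 14)(2 8 5 13 11)=[1, 10, 8, 3, 4, 13, 6, 14, 5, 9, 7, 2, 12, 11, 0]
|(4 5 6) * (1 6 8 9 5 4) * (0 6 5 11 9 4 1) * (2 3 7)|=|(0 6)(1 5 8 4)(2 3 7)(9 11)|=12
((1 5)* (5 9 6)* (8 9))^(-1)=(1 5 6 9 8)=[0, 5, 2, 3, 4, 6, 9, 7, 1, 8]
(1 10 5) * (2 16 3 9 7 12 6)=(1 10 5)(2 16 3 9 7 12 6)=[0, 10, 16, 9, 4, 1, 2, 12, 8, 7, 5, 11, 6, 13, 14, 15, 3]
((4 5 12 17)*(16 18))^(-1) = (4 17 12 5)(16 18) = [0, 1, 2, 3, 17, 4, 6, 7, 8, 9, 10, 11, 5, 13, 14, 15, 18, 12, 16]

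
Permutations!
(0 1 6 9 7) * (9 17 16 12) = [1, 6, 2, 3, 4, 5, 17, 0, 8, 7, 10, 11, 9, 13, 14, 15, 12, 16] = (0 1 6 17 16 12 9 7)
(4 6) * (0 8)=(0 8)(4 6)=[8, 1, 2, 3, 6, 5, 4, 7, 0]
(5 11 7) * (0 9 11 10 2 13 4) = (0 9 11 7 5 10 2 13 4) = [9, 1, 13, 3, 0, 10, 6, 5, 8, 11, 2, 7, 12, 4]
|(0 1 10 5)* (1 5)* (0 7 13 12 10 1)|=|(0 5 7 13 12 10)|=6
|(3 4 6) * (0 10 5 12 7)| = 15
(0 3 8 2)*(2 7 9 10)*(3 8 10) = (0 8 7 9 3 10 2) = [8, 1, 0, 10, 4, 5, 6, 9, 7, 3, 2]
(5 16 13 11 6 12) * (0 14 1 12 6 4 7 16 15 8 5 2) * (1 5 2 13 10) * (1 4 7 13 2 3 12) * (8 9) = (0 14 5 15 9 8 3 12 2)(4 13 11 7 16 10) = [14, 1, 0, 12, 13, 15, 6, 16, 3, 8, 4, 7, 2, 11, 5, 9, 10]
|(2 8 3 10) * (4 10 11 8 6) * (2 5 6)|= |(3 11 8)(4 10 5 6)|= 12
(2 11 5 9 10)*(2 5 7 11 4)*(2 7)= (2 4 7 11)(5 9 10)= [0, 1, 4, 3, 7, 9, 6, 11, 8, 10, 5, 2]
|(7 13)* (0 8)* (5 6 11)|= |(0 8)(5 6 11)(7 13)|= 6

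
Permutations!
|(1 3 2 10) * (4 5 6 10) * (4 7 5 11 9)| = 21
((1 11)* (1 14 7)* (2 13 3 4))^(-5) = [0, 7, 4, 13, 3, 5, 6, 14, 8, 9, 10, 1, 12, 2, 11] = (1 7 14 11)(2 4 3 13)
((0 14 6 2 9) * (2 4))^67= (0 14 6 4 2 9)= [14, 1, 9, 3, 2, 5, 4, 7, 8, 0, 10, 11, 12, 13, 6]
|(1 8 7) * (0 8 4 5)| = 6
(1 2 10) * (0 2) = [2, 0, 10, 3, 4, 5, 6, 7, 8, 9, 1] = (0 2 10 1)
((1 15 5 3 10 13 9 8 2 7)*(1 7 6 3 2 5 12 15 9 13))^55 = [0, 10, 5, 6, 4, 8, 2, 7, 9, 1, 3, 11, 15, 13, 14, 12] = (1 10 3 6 2 5 8 9)(12 15)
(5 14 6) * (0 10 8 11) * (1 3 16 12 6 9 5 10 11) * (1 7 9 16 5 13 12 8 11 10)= (0 10 11)(1 3 5 14 16 8 7 9 13 12 6)= [10, 3, 2, 5, 4, 14, 1, 9, 7, 13, 11, 0, 6, 12, 16, 15, 8]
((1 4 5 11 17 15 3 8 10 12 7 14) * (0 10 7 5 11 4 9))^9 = (0 8 4 9 3 5 1 15 12 14 17 10 7 11) = [8, 15, 2, 5, 9, 1, 6, 11, 4, 3, 7, 0, 14, 13, 17, 12, 16, 10]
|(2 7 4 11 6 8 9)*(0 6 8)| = 6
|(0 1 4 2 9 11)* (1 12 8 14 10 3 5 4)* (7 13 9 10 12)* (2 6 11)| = |(0 7 13 9 2 10 3 5 4 6 11)(8 14 12)| = 33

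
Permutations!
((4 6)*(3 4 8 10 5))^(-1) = (3 5 10 8 6 4) = [0, 1, 2, 5, 3, 10, 4, 7, 6, 9, 8]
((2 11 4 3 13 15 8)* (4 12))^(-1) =(2 8 15 13 3 4 12 11) =[0, 1, 8, 4, 12, 5, 6, 7, 15, 9, 10, 2, 11, 3, 14, 13]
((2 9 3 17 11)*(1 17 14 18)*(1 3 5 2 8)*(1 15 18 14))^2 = (1 11 15 3 17 8 18)(2 5 9) = [0, 11, 5, 17, 4, 9, 6, 7, 18, 2, 10, 15, 12, 13, 14, 3, 16, 8, 1]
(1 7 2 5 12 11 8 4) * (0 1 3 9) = (0 1 7 2 5 12 11 8 4 3 9) = [1, 7, 5, 9, 3, 12, 6, 2, 4, 0, 10, 8, 11]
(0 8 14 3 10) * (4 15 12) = (0 8 14 3 10)(4 15 12) = [8, 1, 2, 10, 15, 5, 6, 7, 14, 9, 0, 11, 4, 13, 3, 12]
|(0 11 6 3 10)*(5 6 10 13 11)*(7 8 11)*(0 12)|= |(0 5 6 3 13 7 8 11 10 12)|= 10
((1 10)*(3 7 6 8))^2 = (10)(3 6)(7 8) = [0, 1, 2, 6, 4, 5, 3, 8, 7, 9, 10]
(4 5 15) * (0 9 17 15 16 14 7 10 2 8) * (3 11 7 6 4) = [9, 1, 8, 11, 5, 16, 4, 10, 0, 17, 2, 7, 12, 13, 6, 3, 14, 15] = (0 9 17 15 3 11 7 10 2 8)(4 5 16 14 6)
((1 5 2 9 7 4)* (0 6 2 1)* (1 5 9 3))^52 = [1, 0, 7, 4, 3, 5, 9, 2, 8, 6] = (0 1)(2 7)(3 4)(6 9)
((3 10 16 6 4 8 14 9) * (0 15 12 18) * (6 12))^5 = (0 14 12 4 10 15 9 18 8 16 6 3) = [14, 1, 2, 0, 10, 5, 3, 7, 16, 18, 15, 11, 4, 13, 12, 9, 6, 17, 8]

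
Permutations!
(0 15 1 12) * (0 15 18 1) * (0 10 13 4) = (0 18 1 12 15 10 13 4) = [18, 12, 2, 3, 0, 5, 6, 7, 8, 9, 13, 11, 15, 4, 14, 10, 16, 17, 1]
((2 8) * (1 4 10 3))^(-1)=(1 3 10 4)(2 8)=[0, 3, 8, 10, 1, 5, 6, 7, 2, 9, 4]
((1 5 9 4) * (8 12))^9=(1 5 9 4)(8 12)=[0, 5, 2, 3, 1, 9, 6, 7, 12, 4, 10, 11, 8]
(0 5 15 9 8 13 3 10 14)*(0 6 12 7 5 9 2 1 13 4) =(0 9 8 4)(1 13 3 10 14 6 12 7 5 15 2) =[9, 13, 1, 10, 0, 15, 12, 5, 4, 8, 14, 11, 7, 3, 6, 2]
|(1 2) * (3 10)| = 2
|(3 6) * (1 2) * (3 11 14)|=4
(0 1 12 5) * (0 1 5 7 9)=(0 5 1 12 7 9)=[5, 12, 2, 3, 4, 1, 6, 9, 8, 0, 10, 11, 7]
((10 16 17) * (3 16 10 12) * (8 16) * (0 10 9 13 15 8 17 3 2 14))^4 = (0 15 17)(2 9 16)(3 14 13)(8 12 10) = [15, 1, 9, 14, 4, 5, 6, 7, 12, 16, 8, 11, 10, 3, 13, 17, 2, 0]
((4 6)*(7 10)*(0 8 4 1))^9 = (0 1 6 4 8)(7 10) = [1, 6, 2, 3, 8, 5, 4, 10, 0, 9, 7]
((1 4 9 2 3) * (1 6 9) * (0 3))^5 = (9)(1 4) = [0, 4, 2, 3, 1, 5, 6, 7, 8, 9]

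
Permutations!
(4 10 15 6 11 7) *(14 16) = (4 10 15 6 11 7)(14 16) = [0, 1, 2, 3, 10, 5, 11, 4, 8, 9, 15, 7, 12, 13, 16, 6, 14]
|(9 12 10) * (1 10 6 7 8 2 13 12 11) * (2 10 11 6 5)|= 20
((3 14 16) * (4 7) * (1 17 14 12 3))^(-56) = (17) = [0, 1, 2, 3, 4, 5, 6, 7, 8, 9, 10, 11, 12, 13, 14, 15, 16, 17]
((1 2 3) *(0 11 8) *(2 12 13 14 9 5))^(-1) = [8, 3, 5, 2, 4, 9, 6, 7, 11, 14, 10, 0, 1, 12, 13] = (0 8 11)(1 3 2 5 9 14 13 12)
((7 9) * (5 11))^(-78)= [0, 1, 2, 3, 4, 5, 6, 7, 8, 9, 10, 11]= (11)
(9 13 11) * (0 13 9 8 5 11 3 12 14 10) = (0 13 3 12 14 10)(5 11 8) = [13, 1, 2, 12, 4, 11, 6, 7, 5, 9, 0, 8, 14, 3, 10]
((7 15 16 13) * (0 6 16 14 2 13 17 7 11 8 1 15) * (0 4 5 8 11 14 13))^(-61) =[7, 2, 17, 3, 15, 13, 4, 1, 14, 9, 10, 11, 12, 6, 16, 0, 5, 8] =(0 7 1 2 17 8 14 16 5 13 6 4 15)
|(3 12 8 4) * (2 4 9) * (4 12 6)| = |(2 12 8 9)(3 6 4)| = 12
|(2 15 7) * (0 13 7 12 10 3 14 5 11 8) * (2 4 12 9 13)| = |(0 2 15 9 13 7 4 12 10 3 14 5 11 8)| = 14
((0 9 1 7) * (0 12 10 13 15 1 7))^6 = (0 15 10 7)(1 13 12 9) = [15, 13, 2, 3, 4, 5, 6, 0, 8, 1, 7, 11, 9, 12, 14, 10]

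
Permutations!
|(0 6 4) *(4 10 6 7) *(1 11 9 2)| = |(0 7 4)(1 11 9 2)(6 10)| = 12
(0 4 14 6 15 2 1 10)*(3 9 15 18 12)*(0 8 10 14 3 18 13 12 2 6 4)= (1 14 4 3 9 15 6 13 12 18 2)(8 10)= [0, 14, 1, 9, 3, 5, 13, 7, 10, 15, 8, 11, 18, 12, 4, 6, 16, 17, 2]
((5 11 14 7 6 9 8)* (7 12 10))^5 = (5 7 11 6 14 9 12 8 10) = [0, 1, 2, 3, 4, 7, 14, 11, 10, 12, 5, 6, 8, 13, 9]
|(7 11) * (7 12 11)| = |(11 12)| = 2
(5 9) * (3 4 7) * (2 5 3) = [0, 1, 5, 4, 7, 9, 6, 2, 8, 3] = (2 5 9 3 4 7)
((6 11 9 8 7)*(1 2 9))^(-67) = (1 8 11 9 6 2 7) = [0, 8, 7, 3, 4, 5, 2, 1, 11, 6, 10, 9]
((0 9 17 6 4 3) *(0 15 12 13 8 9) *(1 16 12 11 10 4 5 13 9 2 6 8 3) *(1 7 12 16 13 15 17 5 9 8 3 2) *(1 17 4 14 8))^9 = [0, 14, 17, 5, 15, 7, 3, 11, 6, 4, 13, 1, 10, 8, 2, 12, 16, 9] = (1 14 2 17 9 4 15 12 10 13 8 6 3 5 7 11)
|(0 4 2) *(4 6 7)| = 5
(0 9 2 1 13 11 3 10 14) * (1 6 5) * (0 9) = [0, 13, 6, 10, 4, 1, 5, 7, 8, 2, 14, 3, 12, 11, 9] = (1 13 11 3 10 14 9 2 6 5)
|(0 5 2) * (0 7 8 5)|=|(2 7 8 5)|=4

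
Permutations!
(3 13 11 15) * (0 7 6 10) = [7, 1, 2, 13, 4, 5, 10, 6, 8, 9, 0, 15, 12, 11, 14, 3] = (0 7 6 10)(3 13 11 15)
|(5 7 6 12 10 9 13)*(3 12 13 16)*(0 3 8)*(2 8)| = |(0 3 12 10 9 16 2 8)(5 7 6 13)| = 8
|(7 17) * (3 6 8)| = |(3 6 8)(7 17)| = 6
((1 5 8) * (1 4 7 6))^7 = [0, 5, 2, 3, 7, 8, 1, 6, 4] = (1 5 8 4 7 6)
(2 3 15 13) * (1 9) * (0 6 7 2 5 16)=(0 6 7 2 3 15 13 5 16)(1 9)=[6, 9, 3, 15, 4, 16, 7, 2, 8, 1, 10, 11, 12, 5, 14, 13, 0]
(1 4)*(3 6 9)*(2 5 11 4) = (1 2 5 11 4)(3 6 9) = [0, 2, 5, 6, 1, 11, 9, 7, 8, 3, 10, 4]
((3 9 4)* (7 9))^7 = (3 4 9 7) = [0, 1, 2, 4, 9, 5, 6, 3, 8, 7]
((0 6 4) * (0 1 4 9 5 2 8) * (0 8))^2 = [9, 1, 6, 3, 4, 0, 5, 7, 8, 2] = (0 9 2 6 5)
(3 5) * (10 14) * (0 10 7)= [10, 1, 2, 5, 4, 3, 6, 0, 8, 9, 14, 11, 12, 13, 7]= (0 10 14 7)(3 5)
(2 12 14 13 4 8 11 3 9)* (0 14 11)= [14, 1, 12, 9, 8, 5, 6, 7, 0, 2, 10, 3, 11, 4, 13]= (0 14 13 4 8)(2 12 11 3 9)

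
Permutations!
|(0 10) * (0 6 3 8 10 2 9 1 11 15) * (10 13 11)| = |(0 2 9 1 10 6 3 8 13 11 15)| = 11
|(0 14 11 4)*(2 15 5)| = 12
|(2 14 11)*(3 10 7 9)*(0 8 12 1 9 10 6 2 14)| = |(0 8 12 1 9 3 6 2)(7 10)(11 14)| = 8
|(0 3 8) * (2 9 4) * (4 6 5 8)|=|(0 3 4 2 9 6 5 8)|=8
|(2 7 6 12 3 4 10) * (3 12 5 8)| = 8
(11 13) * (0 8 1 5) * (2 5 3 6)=(0 8 1 3 6 2 5)(11 13)=[8, 3, 5, 6, 4, 0, 2, 7, 1, 9, 10, 13, 12, 11]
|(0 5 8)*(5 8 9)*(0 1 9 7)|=6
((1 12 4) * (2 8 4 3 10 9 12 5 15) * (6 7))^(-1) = (1 4 8 2 15 5)(3 12 9 10)(6 7) = [0, 4, 15, 12, 8, 1, 7, 6, 2, 10, 3, 11, 9, 13, 14, 5]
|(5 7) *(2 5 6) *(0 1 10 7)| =|(0 1 10 7 6 2 5)| =7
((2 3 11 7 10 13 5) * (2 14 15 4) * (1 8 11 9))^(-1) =(1 9 3 2 4 15 14 5 13 10 7 11 8) =[0, 9, 4, 2, 15, 13, 6, 11, 1, 3, 7, 8, 12, 10, 5, 14]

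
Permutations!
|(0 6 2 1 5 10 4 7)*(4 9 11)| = |(0 6 2 1 5 10 9 11 4 7)| = 10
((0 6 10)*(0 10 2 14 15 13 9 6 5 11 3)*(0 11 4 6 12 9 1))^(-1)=(0 1 13 15 14 2 6 4 5)(3 11)(9 12)=[1, 13, 6, 11, 5, 0, 4, 7, 8, 12, 10, 3, 9, 15, 2, 14]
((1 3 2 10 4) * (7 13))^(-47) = (1 10 3 4 2)(7 13) = [0, 10, 1, 4, 2, 5, 6, 13, 8, 9, 3, 11, 12, 7]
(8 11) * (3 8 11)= [0, 1, 2, 8, 4, 5, 6, 7, 3, 9, 10, 11]= (11)(3 8)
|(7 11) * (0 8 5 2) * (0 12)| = |(0 8 5 2 12)(7 11)| = 10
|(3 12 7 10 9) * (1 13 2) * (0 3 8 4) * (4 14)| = |(0 3 12 7 10 9 8 14 4)(1 13 2)| = 9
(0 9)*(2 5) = (0 9)(2 5) = [9, 1, 5, 3, 4, 2, 6, 7, 8, 0]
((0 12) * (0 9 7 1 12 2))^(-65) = (0 2)(1 7 9 12) = [2, 7, 0, 3, 4, 5, 6, 9, 8, 12, 10, 11, 1]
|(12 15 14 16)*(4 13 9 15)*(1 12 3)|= 9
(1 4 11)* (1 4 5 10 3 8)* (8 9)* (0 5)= [5, 0, 2, 9, 11, 10, 6, 7, 1, 8, 3, 4]= (0 5 10 3 9 8 1)(4 11)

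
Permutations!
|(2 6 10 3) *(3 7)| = |(2 6 10 7 3)| = 5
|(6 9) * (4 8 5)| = |(4 8 5)(6 9)| = 6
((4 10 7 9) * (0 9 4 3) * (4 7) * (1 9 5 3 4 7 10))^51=(7 10)=[0, 1, 2, 3, 4, 5, 6, 10, 8, 9, 7]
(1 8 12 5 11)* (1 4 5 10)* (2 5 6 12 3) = (1 8 3 2 5 11 4 6 12 10) = [0, 8, 5, 2, 6, 11, 12, 7, 3, 9, 1, 4, 10]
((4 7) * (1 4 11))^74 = (1 7)(4 11) = [0, 7, 2, 3, 11, 5, 6, 1, 8, 9, 10, 4]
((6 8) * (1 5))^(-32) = (8) = [0, 1, 2, 3, 4, 5, 6, 7, 8]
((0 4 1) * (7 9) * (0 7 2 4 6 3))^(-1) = (0 3 6)(1 4 2 9 7) = [3, 4, 9, 6, 2, 5, 0, 1, 8, 7]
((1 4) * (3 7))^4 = [0, 1, 2, 3, 4, 5, 6, 7] = (7)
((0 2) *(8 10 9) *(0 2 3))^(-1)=(0 3)(8 9 10)=[3, 1, 2, 0, 4, 5, 6, 7, 9, 10, 8]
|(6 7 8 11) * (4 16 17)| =|(4 16 17)(6 7 8 11)| =12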